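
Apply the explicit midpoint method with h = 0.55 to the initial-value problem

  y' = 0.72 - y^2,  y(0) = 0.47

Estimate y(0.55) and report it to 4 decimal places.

Midpoint: k1 = f(t_n, y_n); k2 = f(t_n + h/2, y_n + (h/2)·k1); y_{n+1} = y_n + h·k2.
t=0.000000, y=0.470000:
  k1 = f(0.000000, 0.470000) = 0.499100
  k2 = f(0.275000, 0.607252) = 0.351244
  y ← 0.470000 + 0.55·0.351244 = 0.663184
y(0.55) ≈ 0.6632

0.6632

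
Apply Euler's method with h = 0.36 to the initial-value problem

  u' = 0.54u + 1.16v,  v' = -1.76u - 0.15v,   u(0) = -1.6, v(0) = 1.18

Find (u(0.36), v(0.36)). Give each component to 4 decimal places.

-1.4183, 2.1300

Euler on (u,v): u_{n+1} = u_n + h·u', v_{n+1} = v_n + h·v'.
0.000000: (-1.600000, 1.180000); f=(0.504800, 2.639000) → (-1.418272, 2.130040)
(u(0.36), v(0.36)) ≈ (-1.4183, 2.1300)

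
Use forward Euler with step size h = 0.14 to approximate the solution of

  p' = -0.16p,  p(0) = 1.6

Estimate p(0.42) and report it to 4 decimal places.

Euler: p_{n+1} = p_n + h·f(s_n, p_n).
s=0.000000, p=1.600000: f=-0.256000 → p ← 1.600000 + 0.14·(-0.256000) = 1.564160
s=0.140000, p=1.564160: f=-0.250266 → p ← 1.564160 + 0.14·(-0.250266) = 1.529123
s=0.280000, p=1.529123: f=-0.244660 → p ← 1.529123 + 0.14·(-0.244660) = 1.494870
p(0.42) ≈ 1.4949

1.4949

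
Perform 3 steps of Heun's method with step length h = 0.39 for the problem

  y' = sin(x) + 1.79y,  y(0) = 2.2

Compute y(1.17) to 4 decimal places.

Heun: k1 = f(x_n, y_n); k2 = f(x_n + h, y_n + h·k1); y_{n+1} = y_n + (h/2)·(k1 + k2).
x=0.000000, y=2.200000:
  k1 = f(0.000000, 2.200000) = 3.938000
  k2 = f(0.390000, 3.735820) = 7.067306
  y ← 2.200000 + (0.39/2)·(3.938000 + 7.067306) = 4.346035
x=0.390000, y=4.346035:
  k1 = f(0.390000, 4.346035) = 8.159591
  k2 = f(0.780000, 7.528275) = 14.178892
  y ← 4.346035 + (0.39/2)·(8.159591 + 14.178892) = 8.702039
x=0.780000, y=8.702039:
  k1 = f(0.780000, 8.702039) = 16.279929
  k2 = f(1.170000, 15.051211) = 27.862418
  y ← 8.702039 + (0.39/2)·(16.279929 + 27.862418) = 17.309796
y(1.17) ≈ 17.3098

17.3098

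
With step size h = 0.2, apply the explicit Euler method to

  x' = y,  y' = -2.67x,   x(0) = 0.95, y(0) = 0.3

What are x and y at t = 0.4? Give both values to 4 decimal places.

Euler on (x,y): x_{n+1} = x_n + h·x', y_{n+1} = y_n + h·y'.
0.000000: (0.950000, 0.300000); f=(0.300000, -2.536500) → (1.010000, -0.207300)
0.200000: (1.010000, -0.207300); f=(-0.207300, -2.696700) → (0.968540, -0.746640)
(x(0.4), y(0.4)) ≈ (0.9685, -0.7466)

0.9685, -0.7466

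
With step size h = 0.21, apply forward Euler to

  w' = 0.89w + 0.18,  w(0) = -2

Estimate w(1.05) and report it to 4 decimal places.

Euler: w_{n+1} = w_n + h·f(t_n, w_n).
t=0.000000, w=-2.000000: f=-1.600000 → w ← -2.000000 + 0.21·(-1.600000) = -2.336000
t=0.210000, w=-2.336000: f=-1.899040 → w ← -2.336000 + 0.21·(-1.899040) = -2.734798
t=0.420000, w=-2.734798: f=-2.253971 → w ← -2.734798 + 0.21·(-2.253971) = -3.208132
t=0.630000, w=-3.208132: f=-2.675238 → w ← -3.208132 + 0.21·(-2.675238) = -3.769932
t=0.840000, w=-3.769932: f=-3.175240 → w ← -3.769932 + 0.21·(-3.175240) = -4.436732
w(1.05) ≈ -4.4367

-4.4367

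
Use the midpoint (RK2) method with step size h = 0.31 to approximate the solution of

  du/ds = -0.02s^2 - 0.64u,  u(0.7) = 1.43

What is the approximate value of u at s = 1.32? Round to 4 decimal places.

Midpoint: k1 = f(s_n, u_n); k2 = f(s_n + h/2, u_n + (h/2)·k1); u_{n+1} = u_n + h·k2.
s=0.700000, u=1.430000:
  k1 = f(0.700000, 1.430000) = -0.925000
  k2 = f(0.855000, 1.286625) = -0.838060
  u ← 1.430000 + 0.31·(-0.838060) = 1.170201
s=1.010000, u=1.170201:
  k1 = f(1.010000, 1.170201) = -0.769331
  k2 = f(1.165000, 1.050955) = -0.699756
  u ← 1.170201 + 0.31·(-0.699756) = 0.953277
u(1.32) ≈ 0.9533

0.9533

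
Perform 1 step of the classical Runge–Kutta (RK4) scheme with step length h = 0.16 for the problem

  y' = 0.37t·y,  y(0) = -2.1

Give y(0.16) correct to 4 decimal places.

-2.1100

RK4: k1 = f(t_n, y_n); k2 = f(t_n + h/2, y_n + (h/2)·k1); k3 = f(t_n + h/2, y_n + (h/2)·k2); k4 = f(t_n + h, y_n + h·k3); y_{n+1} = y_n + (h/6)·(k1 + 2k2 + 2k3 + k4).
t=0.000000, y=-2.100000:
  k1 = f(0.000000, -2.100000) = 0.000000
  k2 = f(0.080000, -2.100000) = -0.062160
  k3 = f(0.080000, -2.104973) = -0.062307
  k4 = f(0.160000, -2.109969) = -0.124910
  y ← -2.100000 + (0.16/6)·(k1 + 2k2 + 2k3 + k4) = -2.109969
y(0.16) ≈ -2.1100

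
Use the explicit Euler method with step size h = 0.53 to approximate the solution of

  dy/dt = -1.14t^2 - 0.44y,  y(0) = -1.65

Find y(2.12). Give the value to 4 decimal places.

Euler: y_{n+1} = y_n + h·f(t_n, y_n).
t=0.000000, y=-1.650000: f=0.726000 → y ← -1.650000 + 0.53·0.726000 = -1.265220
t=0.530000, y=-1.265220: f=0.236471 → y ← -1.265220 + 0.53·0.236471 = -1.139890
t=1.060000, y=-1.139890: f=-0.779352 → y ← -1.139890 + 0.53·(-0.779352) = -1.552947
t=1.590000, y=-1.552947: f=-2.198737 → y ← -1.552947 + 0.53·(-2.198737) = -2.718278
y(2.12) ≈ -2.7183

-2.7183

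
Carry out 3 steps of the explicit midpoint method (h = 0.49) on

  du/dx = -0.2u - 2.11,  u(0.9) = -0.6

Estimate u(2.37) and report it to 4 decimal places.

Midpoint: k1 = f(x_n, u_n); k2 = f(x_n + h/2, u_n + (h/2)·k1); u_{n+1} = u_n + h·k2.
x=0.900000, u=-0.600000:
  k1 = f(0.900000, -0.600000) = -1.990000
  k2 = f(1.145000, -1.087550) = -1.892490
  u ← -0.600000 + 0.49·(-1.892490) = -1.527320
x=1.390000, u=-1.527320:
  k1 = f(1.390000, -1.527320) = -1.804536
  k2 = f(1.635000, -1.969431) = -1.716114
  u ← -1.527320 + 0.49·(-1.716114) = -2.368216
x=1.880000, u=-2.368216:
  k1 = f(1.880000, -2.368216) = -1.636357
  k2 = f(2.125000, -2.769123) = -1.556175
  u ← -2.368216 + 0.49·(-1.556175) = -3.130742
u(2.37) ≈ -3.1307

-3.1307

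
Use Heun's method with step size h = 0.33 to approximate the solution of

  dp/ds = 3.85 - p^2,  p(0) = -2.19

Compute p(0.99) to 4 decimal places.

Heun: k1 = f(s_n, p_n); k2 = f(s_n + h, p_n + h·k1); p_{n+1} = p_n + (h/2)·(k1 + k2).
s=0.000000, p=-2.190000:
  k1 = f(0.000000, -2.190000) = -0.946100
  k2 = f(0.330000, -2.502213) = -2.411070
  p ← -2.190000 + (0.33/2)·(-0.946100 + (-2.411070)) = -2.743933
s=0.330000, p=-2.743933:
  k1 = f(0.330000, -2.743933) = -3.679168
  k2 = f(0.660000, -3.958059) = -11.816228
  p ← -2.743933 + (0.33/2)·(-3.679168 + (-11.816228)) = -5.300673
s=0.660000, p=-5.300673:
  k1 = f(0.660000, -5.300673) = -24.247139
  k2 = f(0.990000, -13.302229) = -173.099309
  p ← -5.300673 + (0.33/2)·(-24.247139 + (-173.099309)) = -37.862837
p(0.99) ≈ -37.8628

-37.8628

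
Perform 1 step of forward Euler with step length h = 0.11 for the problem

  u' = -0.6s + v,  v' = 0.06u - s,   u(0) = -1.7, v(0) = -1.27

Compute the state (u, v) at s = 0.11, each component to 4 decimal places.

Euler on (u,v): u_{n+1} = u_n + h·u', v_{n+1} = v_n + h·v'.
0.000000: (-1.700000, -1.270000); f=(-1.270000, -0.102000) → (-1.839700, -1.281220)
(u(0.11), v(0.11)) ≈ (-1.8397, -1.2812)

-1.8397, -1.2812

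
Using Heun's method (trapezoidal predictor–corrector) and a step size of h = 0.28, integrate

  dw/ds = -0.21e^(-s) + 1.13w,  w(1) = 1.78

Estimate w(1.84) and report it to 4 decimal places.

Heun: k1 = f(s_n, w_n); k2 = f(s_n + h, w_n + h·k1); w_{n+1} = w_n + (h/2)·(k1 + k2).
s=1.000000, w=1.780000:
  k1 = f(1.000000, 1.780000) = 1.934145
  k2 = f(1.280000, 2.321561) = 2.564976
  w ← 1.780000 + (0.28/2)·(1.934145 + 2.564976) = 2.409877
s=1.280000, w=2.409877:
  k1 = f(1.280000, 2.409877) = 2.664773
  k2 = f(1.560000, 3.156013) = 3.522167
  w ← 2.409877 + (0.28/2)·(2.664773 + 3.522167) = 3.276049
s=1.560000, w=3.276049:
  k1 = f(1.560000, 3.276049) = 3.657806
  k2 = f(1.840000, 4.300234) = 4.825913
  w ← 3.276049 + (0.28/2)·(3.657806 + 4.825913) = 4.463769
w(1.84) ≈ 4.4638

4.4638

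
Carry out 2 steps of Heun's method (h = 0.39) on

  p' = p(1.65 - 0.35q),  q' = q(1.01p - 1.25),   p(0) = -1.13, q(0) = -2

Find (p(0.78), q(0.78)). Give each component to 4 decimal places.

Heun on (p,q): k1 = f(t_n, state_n); k2 = f(t_n + h, state_n + h·k1); state_{n+1} = state_n + (h/2)·(k1 + k2).
0.000000: (-1.130000, -2.000000)
  k1 = (-2.655500, 4.782600)
  predictor → (-2.165645, -0.134786)
  k2 = (-3.675479, 0.463300)
  → (-2.364541, -0.977049)
0.390000: (-2.364541, -0.977049)
  k1 = (-4.710088, 3.554688)
  predictor → (-4.201475, 0.409279)
  k2 = (-6.330583, -2.248369)
  → (-4.517472, -0.722317)
(p(0.78), q(0.78)) ≈ (-4.5175, -0.7223)

-4.5175, -0.7223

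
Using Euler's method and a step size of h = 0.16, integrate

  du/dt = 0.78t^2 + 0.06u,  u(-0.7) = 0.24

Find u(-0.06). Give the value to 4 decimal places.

Euler: u_{n+1} = u_n + h·f(t_n, u_n).
t=-0.700000, u=0.240000: f=0.396600 → u ← 0.240000 + 0.16·0.396600 = 0.303456
t=-0.540000, u=0.303456: f=0.245655 → u ← 0.303456 + 0.16·0.245655 = 0.342761
t=-0.380000, u=0.342761: f=0.133198 → u ← 0.342761 + 0.16·0.133198 = 0.364072
t=-0.220000, u=0.364072: f=0.059596 → u ← 0.364072 + 0.16·0.059596 = 0.373608
u(-0.06) ≈ 0.3736

0.3736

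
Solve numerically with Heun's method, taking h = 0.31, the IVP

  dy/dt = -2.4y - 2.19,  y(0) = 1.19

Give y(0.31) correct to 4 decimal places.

0.2076

Heun: k1 = f(t_n, y_n); k2 = f(t_n + h, y_n + h·k1); y_{n+1} = y_n + (h/2)·(k1 + k2).
t=0.000000, y=1.190000:
  k1 = f(0.000000, 1.190000) = -5.046000
  k2 = f(0.310000, -0.374260) = -1.291776
  y ← 1.190000 + (0.31/2)·(-5.046000 + (-1.291776)) = 0.207645
y(0.31) ≈ 0.2076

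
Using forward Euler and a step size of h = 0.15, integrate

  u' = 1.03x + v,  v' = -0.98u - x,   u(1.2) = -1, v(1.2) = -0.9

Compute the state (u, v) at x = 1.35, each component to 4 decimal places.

-0.9496, -0.9330

Euler on (u,v): u_{n+1} = u_n + h·u', v_{n+1} = v_n + h·v'.
1.200000: (-1.000000, -0.900000); f=(0.336000, -0.220000) → (-0.949600, -0.933000)
(u(1.35), v(1.35)) ≈ (-0.9496, -0.9330)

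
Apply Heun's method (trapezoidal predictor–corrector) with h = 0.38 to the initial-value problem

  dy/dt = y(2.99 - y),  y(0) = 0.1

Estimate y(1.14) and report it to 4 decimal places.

Heun: k1 = f(t_n, y_n); k2 = f(t_n + h, y_n + h·k1); y_{n+1} = y_n + (h/2)·(k1 + k2).
t=0.000000, y=0.100000:
  k1 = f(0.000000, 0.100000) = 0.289000
  k2 = f(0.380000, 0.209820) = 0.583337
  y ← 0.100000 + (0.38/2)·(0.289000 + 0.583337) = 0.265744
t=0.380000, y=0.265744:
  k1 = f(0.380000, 0.265744) = 0.723955
  k2 = f(0.760000, 0.540847) = 1.324617
  y ← 0.265744 + (0.38/2)·(0.723955 + 1.324617) = 0.654973
t=0.760000, y=0.654973:
  k1 = f(0.760000, 0.654973) = 1.529379
  k2 = f(1.140000, 1.236137) = 2.168015
  y ← 0.654973 + (0.38/2)·(1.529379 + 2.168015) = 1.357478
y(1.14) ≈ 1.3575

1.3575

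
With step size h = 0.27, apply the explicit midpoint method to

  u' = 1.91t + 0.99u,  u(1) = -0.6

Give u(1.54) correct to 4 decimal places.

0.6459

Midpoint: k1 = f(t_n, u_n); k2 = f(t_n + h/2, u_n + (h/2)·k1); u_{n+1} = u_n + h·k2.
t=1.000000, u=-0.600000:
  k1 = f(1.000000, -0.600000) = 1.316000
  k2 = f(1.135000, -0.422340) = 1.749733
  u ← -0.600000 + 0.27·1.749733 = -0.127572
t=1.270000, u=-0.127572:
  k1 = f(1.270000, -0.127572) = 2.299404
  k2 = f(1.405000, 0.182848) = 2.864569
  u ← -0.127572 + 0.27·2.864569 = 0.645862
u(1.54) ≈ 0.6459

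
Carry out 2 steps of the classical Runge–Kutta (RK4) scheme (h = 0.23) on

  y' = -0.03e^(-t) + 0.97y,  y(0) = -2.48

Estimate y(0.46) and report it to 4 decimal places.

RK4: k1 = f(t_n, y_n); k2 = f(t_n + h/2, y_n + (h/2)·k1); k3 = f(t_n + h/2, y_n + (h/2)·k2); k4 = f(t_n + h, y_n + h·k3); y_{n+1} = y_n + (h/6)·(k1 + 2k2 + 2k3 + k4).
t=0.000000, y=-2.480000:
  k1 = f(0.000000, -2.480000) = -2.435600
  k2 = f(0.115000, -2.760094) = -2.704032
  k3 = f(0.115000, -2.790964) = -2.733976
  k4 = f(0.230000, -3.108814) = -3.039386
  y ← -2.480000 + (0.23/6)·(k1 + 2k2 + 2k3 + k4) = -3.106788
t=0.230000, y=-3.106788:
  k1 = f(0.230000, -3.106788) = -3.037421
  k2 = f(0.345000, -3.456092) = -3.373656
  k3 = f(0.345000, -3.494759) = -3.411163
  k4 = f(0.460000, -3.891356) = -3.793554
  y ← -3.106788 + (0.23/6)·(k1 + 2k2 + 2k3 + k4) = -3.888812
y(0.46) ≈ -3.8888

-3.8888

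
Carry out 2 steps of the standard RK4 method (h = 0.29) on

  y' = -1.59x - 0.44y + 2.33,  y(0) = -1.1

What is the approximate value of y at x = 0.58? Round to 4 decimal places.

RK4: k1 = f(x_n, y_n); k2 = f(x_n + h/2, y_n + (h/2)·k1); k3 = f(x_n + h/2, y_n + (h/2)·k2); k4 = f(x_n + h, y_n + h·k3); y_{n+1} = y_n + (h/6)·(k1 + 2k2 + 2k3 + k4).
x=0.000000, y=-1.100000:
  k1 = f(0.000000, -1.100000) = 2.814000
  k2 = f(0.145000, -0.691970) = 2.403917
  k3 = f(0.145000, -0.751432) = 2.430080
  k4 = f(0.290000, -0.395277) = 2.042822
  y ← -1.100000 + (0.29/6)·(k1 + 2k2 + 2k3 + k4) = -0.397967
x=0.290000, y=-0.397967:
  k1 = f(0.290000, -0.397967) = 2.044006
  k2 = f(0.435000, -0.101586) = 1.683048
  k3 = f(0.435000, -0.153925) = 1.706077
  k4 = f(0.580000, 0.096795) = 1.365210
  y ← -0.397967 + (0.29/6)·(k1 + 2k2 + 2k3 + k4) = 0.094427
y(0.58) ≈ 0.0944

0.0944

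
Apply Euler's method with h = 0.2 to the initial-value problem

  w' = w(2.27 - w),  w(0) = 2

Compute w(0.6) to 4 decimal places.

2.2171

Euler: w_{n+1} = w_n + h·f(t_n, w_n).
t=0.000000, w=2.000000: f=0.540000 → w ← 2.000000 + 0.2·0.540000 = 2.108000
t=0.200000, w=2.108000: f=0.341496 → w ← 2.108000 + 0.2·0.341496 = 2.176299
t=0.400000, w=2.176299: f=0.203921 → w ← 2.176299 + 0.2·0.203921 = 2.217083
w(0.6) ≈ 2.2171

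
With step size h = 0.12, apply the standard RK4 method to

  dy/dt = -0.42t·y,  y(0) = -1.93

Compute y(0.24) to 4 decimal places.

-1.9068

RK4: k1 = f(t_n, y_n); k2 = f(t_n + h/2, y_n + (h/2)·k1); k3 = f(t_n + h/2, y_n + (h/2)·k2); k4 = f(t_n + h, y_n + h·k3); y_{n+1} = y_n + (h/6)·(k1 + 2k2 + 2k3 + k4).
t=0.000000, y=-1.930000:
  k1 = f(0.000000, -1.930000) = 0.000000
  k2 = f(0.060000, -1.930000) = 0.048636
  k3 = f(0.060000, -1.927082) = 0.048562
  k4 = f(0.120000, -1.924173) = 0.096978
  y ← -1.930000 + (0.12/6)·(k1 + 2k2 + 2k3 + k4) = -1.924172
t=0.120000, y=-1.924172:
  k1 = f(0.120000, -1.924172) = 0.096978
  k2 = f(0.180000, -1.918354) = 0.145028
  k3 = f(0.180000, -1.915471) = 0.144810
  k4 = f(0.240000, -1.906795) = 0.192205
  y ← -1.924172 + (0.12/6)·(k1 + 2k2 + 2k3 + k4) = -1.906795
y(0.24) ≈ -1.9068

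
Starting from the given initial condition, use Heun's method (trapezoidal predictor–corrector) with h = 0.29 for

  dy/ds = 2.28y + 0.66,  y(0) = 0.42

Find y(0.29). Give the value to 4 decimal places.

1.0442

Heun: k1 = f(s_n, y_n); k2 = f(s_n + h, y_n + h·k1); y_{n+1} = y_n + (h/2)·(k1 + k2).
s=0.000000, y=0.420000:
  k1 = f(0.000000, 0.420000) = 1.617600
  k2 = f(0.290000, 0.889104) = 2.687157
  y ← 0.420000 + (0.29/2)·(1.617600 + 2.687157) = 1.044190
y(0.29) ≈ 1.0442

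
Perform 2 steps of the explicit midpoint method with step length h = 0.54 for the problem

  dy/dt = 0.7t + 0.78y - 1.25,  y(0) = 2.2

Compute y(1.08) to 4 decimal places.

Midpoint: k1 = f(t_n, y_n); k2 = f(t_n + h/2, y_n + (h/2)·k1); y_{n+1} = y_n + h·k2.
t=0.000000, y=2.200000:
  k1 = f(0.000000, 2.200000) = 0.466000
  k2 = f(0.270000, 2.325820) = 0.753140
  y ← 2.200000 + 0.54·0.753140 = 2.606695
t=0.540000, y=2.606695:
  k1 = f(0.540000, 2.606695) = 1.161222
  k2 = f(0.810000, 2.920225) = 1.594776
  y ← 2.606695 + 0.54·1.594776 = 3.467874
y(1.08) ≈ 3.4679

3.4679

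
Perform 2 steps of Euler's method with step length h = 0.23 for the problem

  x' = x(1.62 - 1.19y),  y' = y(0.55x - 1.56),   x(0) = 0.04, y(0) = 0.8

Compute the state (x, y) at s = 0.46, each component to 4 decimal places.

0.0568, 0.3345

Euler on (x,y): x_{n+1} = x_n + h·x', y_{n+1} = y_n + h·y'.
0.000000: (0.040000, 0.800000); f=(0.026720, -1.230400) → (0.046146, 0.517008)
0.230000: (0.046146, 0.517008); f=(0.046365, -0.793411) → (0.056810, 0.334524)
(x(0.46), y(0.46)) ≈ (0.0568, 0.3345)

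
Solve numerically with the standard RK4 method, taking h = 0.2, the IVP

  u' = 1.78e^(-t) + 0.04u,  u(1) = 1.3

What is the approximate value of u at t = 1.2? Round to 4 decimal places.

1.4296

RK4: k1 = f(t_n, u_n); k2 = f(t_n + h/2, u_n + (h/2)·k1); k3 = f(t_n + h/2, u_n + (h/2)·k2); k4 = f(t_n + h, u_n + h·k3); u_{n+1} = u_n + (h/6)·(k1 + 2k2 + 2k3 + k4).
t=1.000000, u=1.300000:
  k1 = f(1.000000, 1.300000) = 0.706825
  k2 = f(1.100000, 1.370683) = 0.647338
  k3 = f(1.100000, 1.364734) = 0.647100
  k4 = f(1.200000, 1.429420) = 0.593302
  u ← 1.300000 + (0.2/6)·(k1 + 2k2 + 2k3 + k4) = 1.429633
u(1.2) ≈ 1.4296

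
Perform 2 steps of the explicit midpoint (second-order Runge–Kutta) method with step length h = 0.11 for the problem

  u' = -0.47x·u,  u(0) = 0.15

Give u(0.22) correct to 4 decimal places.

Midpoint: k1 = f(x_n, u_n); k2 = f(x_n + h/2, u_n + (h/2)·k1); u_{n+1} = u_n + h·k2.
x=0.000000, u=0.150000:
  k1 = f(0.000000, 0.150000) = 0.000000
  k2 = f(0.055000, 0.150000) = -0.003877
  u ← 0.150000 + 0.11·(-0.003877) = 0.149573
x=0.110000, u=0.149573:
  k1 = f(0.110000, 0.149573) = -0.007733
  k2 = f(0.165000, 0.149148) = -0.011566
  u ← 0.149573 + 0.11·(-0.011566) = 0.148301
u(0.22) ≈ 0.1483

0.1483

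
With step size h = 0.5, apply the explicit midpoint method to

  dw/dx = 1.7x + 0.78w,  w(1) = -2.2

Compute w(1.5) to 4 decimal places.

-1.9971

Midpoint: k1 = f(x_n, w_n); k2 = f(x_n + h/2, w_n + (h/2)·k1); w_{n+1} = w_n + h·k2.
x=1.000000, w=-2.200000:
  k1 = f(1.000000, -2.200000) = -0.016000
  k2 = f(1.250000, -2.204000) = 0.405880
  w ← -2.200000 + 0.5·0.405880 = -1.997060
w(1.5) ≈ -1.9971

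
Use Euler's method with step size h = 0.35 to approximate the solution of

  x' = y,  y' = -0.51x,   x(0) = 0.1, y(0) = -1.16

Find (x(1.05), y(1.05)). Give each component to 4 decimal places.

-1.1114, -0.9950

Euler on (x,y): x_{n+1} = x_n + h·x', y_{n+1} = y_n + h·y'.
0.000000: (0.100000, -1.160000); f=(-1.160000, -0.051000) → (-0.306000, -1.177850)
0.350000: (-0.306000, -1.177850); f=(-1.177850, 0.156060) → (-0.718247, -1.123229)
0.700000: (-0.718247, -1.123229); f=(-1.123229, 0.366306) → (-1.111378, -0.995022)
(x(1.05), y(1.05)) ≈ (-1.1114, -0.9950)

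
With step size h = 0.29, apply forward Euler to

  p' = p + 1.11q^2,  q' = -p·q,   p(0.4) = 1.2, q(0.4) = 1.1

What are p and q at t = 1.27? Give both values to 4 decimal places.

3.4696, 0.0714

Euler on (p,q): p_{n+1} = p_n + h·p', q_{n+1} = q_n + h·q'.
0.400000: (1.200000, 1.100000); f=(2.543100, -1.320000) → (1.937499, 0.717200)
0.690000: (1.937499, 0.717200); f=(2.508456, -1.389574) → (2.664951, 0.314223)
0.980000: (2.664951, 0.314223); f=(2.774549, -0.837390) → (3.469570, 0.071380)
(p(1.27), q(1.27)) ≈ (3.4696, 0.0714)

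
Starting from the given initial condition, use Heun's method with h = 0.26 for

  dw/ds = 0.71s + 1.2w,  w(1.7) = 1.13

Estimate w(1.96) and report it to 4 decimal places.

Heun: k1 = f(s_n, w_n); k2 = f(s_n + h, w_n + h·k1); w_{n+1} = w_n + (h/2)·(k1 + k2).
s=1.700000, w=1.130000:
  k1 = f(1.700000, 1.130000) = 2.563000
  k2 = f(1.960000, 1.796380) = 3.547256
  w ← 1.130000 + (0.26/2)·(2.563000 + 3.547256) = 1.924333
w(1.96) ≈ 1.9243

1.9243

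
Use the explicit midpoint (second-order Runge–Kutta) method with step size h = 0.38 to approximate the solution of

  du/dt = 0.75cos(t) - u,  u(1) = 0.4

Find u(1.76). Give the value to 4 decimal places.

Midpoint: k1 = f(t_n, u_n); k2 = f(t_n + h/2, u_n + (h/2)·k1); u_{n+1} = u_n + h·k2.
t=1.000000, u=0.400000:
  k1 = f(1.000000, 0.400000) = 0.005227
  k2 = f(1.190000, 0.400993) = -0.122248
  u ← 0.400000 + 0.38·(-0.122248) = 0.353546
t=1.380000, u=0.353546:
  k1 = f(1.380000, 0.353546) = -0.211315
  k2 = f(1.570000, 0.313396) = -0.312799
  u ← 0.353546 + 0.38·(-0.312799) = 0.234682
u(1.76) ≈ 0.2347

0.2347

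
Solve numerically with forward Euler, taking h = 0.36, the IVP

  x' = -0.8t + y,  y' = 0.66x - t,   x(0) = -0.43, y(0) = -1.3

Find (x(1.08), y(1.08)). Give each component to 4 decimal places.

Euler on (x,y): x_{n+1} = x_n + h·x', y_{n+1} = y_n + h·y'.
0.000000: (-0.430000, -1.300000); f=(-1.300000, -0.283800) → (-0.898000, -1.402168)
0.360000: (-0.898000, -1.402168); f=(-1.690168, -0.952680) → (-1.506460, -1.745133)
0.720000: (-1.506460, -1.745133); f=(-2.321133, -1.714264) → (-2.342068, -2.362268)
(x(1.08), y(1.08)) ≈ (-2.3421, -2.3623)

-2.3421, -2.3623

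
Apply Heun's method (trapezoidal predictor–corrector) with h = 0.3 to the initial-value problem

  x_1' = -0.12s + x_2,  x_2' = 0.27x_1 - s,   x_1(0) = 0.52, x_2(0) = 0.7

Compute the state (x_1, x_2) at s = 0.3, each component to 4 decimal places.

0.7309, 0.7056

Heun on (x_1,x_2): k1 = f(s_n, state_n); k2 = f(s_n + h, state_n + h·k1); state_{n+1} = state_n + (h/2)·(k1 + k2).
0.000000: (0.520000, 0.700000)
  k1 = (0.700000, 0.140400)
  predictor → (0.730000, 0.742120)
  k2 = (0.706120, -0.102900)
  → (0.730918, 0.705625)
(x_1(0.3), x_2(0.3)) ≈ (0.7309, 0.7056)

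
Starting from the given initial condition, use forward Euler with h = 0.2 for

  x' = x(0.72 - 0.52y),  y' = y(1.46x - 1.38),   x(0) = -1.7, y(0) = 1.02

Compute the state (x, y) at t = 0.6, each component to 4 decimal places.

Euler on (x,y): x_{n+1} = x_n + h·x', y_{n+1} = y_n + h·y'.
0.000000: (-1.700000, 1.020000); f=(-0.322320, -3.939240) → (-1.764464, 0.232152)
0.200000: (-1.764464, 0.232152); f=(-1.057410, -0.918421) → (-1.975946, 0.048468)
0.400000: (-1.975946, 0.048468); f=(-1.372881, -0.206710) → (-2.250522, 0.007126)
(x(0.6), y(0.6)) ≈ (-2.2505, 0.0071)

-2.2505, 0.0071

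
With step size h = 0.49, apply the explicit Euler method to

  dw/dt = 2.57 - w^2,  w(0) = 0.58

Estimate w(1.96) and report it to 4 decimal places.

1.5893

Euler: w_{n+1} = w_n + h·f(t_n, w_n).
t=0.000000, w=0.580000: f=2.233600 → w ← 0.580000 + 0.49·2.233600 = 1.674464
t=0.490000, w=1.674464: f=-0.233830 → w ← 1.674464 + 0.49·(-0.233830) = 1.559887
t=0.980000, w=1.559887: f=0.136751 → w ← 1.559887 + 0.49·0.136751 = 1.626896
t=1.470000, w=1.626896: f=-0.076789 → w ← 1.626896 + 0.49·(-0.076789) = 1.589269
w(1.96) ≈ 1.5893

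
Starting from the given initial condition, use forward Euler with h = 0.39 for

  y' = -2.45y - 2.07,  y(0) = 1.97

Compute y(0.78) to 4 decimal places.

Euler: y_{n+1} = y_n + h·f(x_n, y_n).
x=0.000000, y=1.970000: f=-6.896500 → y ← 1.970000 + 0.39·(-6.896500) = -0.719635
x=0.390000, y=-0.719635: f=-0.306894 → y ← -0.719635 + 0.39·(-0.306894) = -0.839324
y(0.78) ≈ -0.8393

-0.8393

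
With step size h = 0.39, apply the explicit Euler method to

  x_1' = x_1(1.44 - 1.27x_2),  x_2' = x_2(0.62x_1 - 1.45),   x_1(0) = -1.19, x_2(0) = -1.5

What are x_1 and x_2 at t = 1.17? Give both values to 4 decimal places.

-7.0404, -0.0339

Euler on (x_1,x_2): x_1_{n+1} = x_1_n + h·x_1', x_2_{n+1} = x_2_n + h·x_2'.
0.000000: (-1.190000, -1.500000); f=(-3.980550, 3.281700) → (-2.742414, -0.220137)
0.390000: (-2.742414, -0.220137); f=(-4.715785, 0.693497) → (-4.581571, 0.050327)
0.780000: (-4.581571, 0.050327); f=(-6.304630, -0.215931) → (-7.040376, -0.033886)
(x_1(1.17), x_2(1.17)) ≈ (-7.0404, -0.0339)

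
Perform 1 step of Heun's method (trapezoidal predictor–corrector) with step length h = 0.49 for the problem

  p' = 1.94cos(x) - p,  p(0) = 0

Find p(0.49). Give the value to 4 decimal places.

0.6618

Heun: k1 = f(x_n, p_n); k2 = f(x_n + h, p_n + h·k1); p_{n+1} = p_n + (h/2)·(k1 + k2).
x=0.000000, p=0.000000:
  k1 = f(0.000000, 0.000000) = 1.940000
  k2 = f(0.490000, 0.950600) = 0.761126
  p ← 0.000000 + (0.49/2)·(1.940000 + 0.761126) = 0.661776
p(0.49) ≈ 0.6618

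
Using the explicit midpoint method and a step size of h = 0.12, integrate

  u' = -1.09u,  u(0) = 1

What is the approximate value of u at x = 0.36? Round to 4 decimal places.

Midpoint: k1 = f(x_n, u_n); k2 = f(x_n + h/2, u_n + (h/2)·k1); u_{n+1} = u_n + h·k2.
x=0.000000, u=1.000000:
  k1 = f(0.000000, 1.000000) = -1.090000
  k2 = f(0.060000, 0.934600) = -1.018714
  u ← 1.000000 + 0.12·(-1.018714) = 0.877754
x=0.120000, u=0.877754:
  k1 = f(0.120000, 0.877754) = -0.956752
  k2 = f(0.180000, 0.820349) = -0.894181
  u ← 0.877754 + 0.12·(-0.894181) = 0.770453
x=0.240000, u=0.770453:
  k1 = f(0.240000, 0.770453) = -0.839793
  k2 = f(0.300000, 0.720065) = -0.784871
  u ← 0.770453 + 0.12·(-0.784871) = 0.676268
u(0.36) ≈ 0.6763

0.6763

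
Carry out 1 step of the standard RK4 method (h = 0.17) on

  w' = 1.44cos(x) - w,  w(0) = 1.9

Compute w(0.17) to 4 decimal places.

RK4: k1 = f(x_n, w_n); k2 = f(x_n + h/2, w_n + (h/2)·k1); k3 = f(x_n + h/2, w_n + (h/2)·k2); k4 = f(x_n + h, w_n + h·k3); w_{n+1} = w_n + (h/6)·(k1 + 2k2 + 2k3 + k4).
x=0.000000, w=1.900000:
  k1 = f(0.000000, 1.900000) = -0.460000
  k2 = f(0.085000, 1.860900) = -0.426099
  k3 = f(0.085000, 1.863782) = -0.428980
  k4 = f(0.170000, 1.827073) = -0.407831
  w ← 1.900000 + (0.17/6)·(k1 + 2k2 + 2k3 + k4) = 1.826957
w(0.17) ≈ 1.8270

1.8270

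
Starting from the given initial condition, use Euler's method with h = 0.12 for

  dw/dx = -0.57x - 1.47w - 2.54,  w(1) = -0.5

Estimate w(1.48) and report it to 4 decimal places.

Euler: w_{n+1} = w_n + h·f(x_n, w_n).
x=1.000000, w=-0.500000: f=-2.375000 → w ← -0.500000 + 0.12·(-2.375000) = -0.785000
x=1.120000, w=-0.785000: f=-2.024450 → w ← -0.785000 + 0.12·(-2.024450) = -1.027934
x=1.240000, w=-1.027934: f=-1.735737 → w ← -1.027934 + 0.12·(-1.735737) = -1.236222
x=1.360000, w=-1.236222: f=-1.497953 → w ← -1.236222 + 0.12·(-1.497953) = -1.415977
w(1.48) ≈ -1.4160

-1.4160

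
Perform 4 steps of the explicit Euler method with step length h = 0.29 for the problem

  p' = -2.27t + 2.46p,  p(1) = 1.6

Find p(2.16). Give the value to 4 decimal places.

Euler: p_{n+1} = p_n + h·f(t_n, p_n).
t=1.000000, p=1.600000: f=1.666000 → p ← 1.600000 + 0.29·1.666000 = 2.083140
t=1.290000, p=2.083140: f=2.196224 → p ← 2.083140 + 0.29·2.196224 = 2.720045
t=1.580000, p=2.720045: f=3.104711 → p ← 2.720045 + 0.29·3.104711 = 3.620411
t=1.870000, p=3.620411: f=4.661312 → p ← 3.620411 + 0.29·4.661312 = 4.972192
p(2.16) ≈ 4.9722

4.9722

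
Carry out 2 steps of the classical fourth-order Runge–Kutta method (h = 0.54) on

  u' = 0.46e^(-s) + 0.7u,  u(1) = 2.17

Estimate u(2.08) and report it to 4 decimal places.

RK4: k1 = f(s_n, u_n); k2 = f(s_n + h/2, u_n + (h/2)·k1); k3 = f(s_n + h/2, u_n + (h/2)·k2); k4 = f(s_n + h, u_n + h·k3); u_{n+1} = u_n + (h/6)·(k1 + 2k2 + 2k3 + k4).
s=1.000000, u=2.170000:
  k1 = f(1.000000, 2.170000) = 1.688225
  k2 = f(1.270000, 2.625821) = 1.967257
  k3 = f(1.270000, 2.701159) = 2.019994
  k4 = f(1.540000, 3.260797) = 2.381173
  u ← 2.170000 + (0.54/6)·(k1 + 2k2 + 2k3 + k4) = 3.253951
s=1.540000, u=3.253951:
  k1 = f(1.540000, 3.253951) = 2.376381
  k2 = f(1.810000, 3.895574) = 2.802183
  k3 = f(1.810000, 4.010540) = 2.882659
  k4 = f(2.080000, 4.810587) = 3.424879
  u ← 3.253951 + (0.54/6)·(k1 + 2k2 + 2k3 + k4) = 4.799336
u(2.08) ≈ 4.7993

4.7993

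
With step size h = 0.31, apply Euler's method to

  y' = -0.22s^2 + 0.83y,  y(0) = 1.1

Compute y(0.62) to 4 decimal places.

1.7323

Euler: y_{n+1} = y_n + h·f(s_n, y_n).
s=0.000000, y=1.100000: f=0.913000 → y ← 1.100000 + 0.31·0.913000 = 1.383030
s=0.310000, y=1.383030: f=1.126773 → y ← 1.383030 + 0.31·1.126773 = 1.732330
y(0.62) ≈ 1.7323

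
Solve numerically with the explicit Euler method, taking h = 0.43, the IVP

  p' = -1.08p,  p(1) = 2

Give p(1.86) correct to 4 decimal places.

0.5737

Euler: p_{n+1} = p_n + h·f(t_n, p_n).
t=1.000000, p=2.000000: f=-2.160000 → p ← 2.000000 + 0.43·(-2.160000) = 1.071200
t=1.430000, p=1.071200: f=-1.156896 → p ← 1.071200 + 0.43·(-1.156896) = 0.573735
p(1.86) ≈ 0.5737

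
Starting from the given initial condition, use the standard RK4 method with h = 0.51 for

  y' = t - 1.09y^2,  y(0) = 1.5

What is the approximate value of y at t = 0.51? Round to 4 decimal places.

RK4: k1 = f(t_n, y_n); k2 = f(t_n + h/2, y_n + (h/2)·k1); k3 = f(t_n + h/2, y_n + (h/2)·k2); k4 = f(t_n + h, y_n + h·k3); y_{n+1} = y_n + (h/6)·(k1 + 2k2 + 2k3 + k4).
t=0.000000, y=1.500000:
  k1 = f(0.000000, 1.500000) = -2.452500
  k2 = f(0.255000, 0.874612) = -0.578792
  k3 = f(0.255000, 1.352408) = -1.738618
  k4 = f(0.510000, 0.613305) = 0.100004
  y ← 1.500000 + (0.51/6)·(k1 + 2k2 + 2k3 + k4) = 0.906078
y(0.51) ≈ 0.9061

0.9061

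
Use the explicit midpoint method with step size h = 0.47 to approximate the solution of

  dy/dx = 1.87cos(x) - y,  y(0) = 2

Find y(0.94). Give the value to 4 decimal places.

Midpoint: k1 = f(x_n, y_n); k2 = f(x_n + h/2, y_n + (h/2)·k1); y_{n+1} = y_n + h·k2.
x=0.000000, y=2.000000:
  k1 = f(0.000000, 2.000000) = -0.130000
  k2 = f(0.235000, 1.969450) = -0.150848
  y ← 2.000000 + 0.47·(-0.150848) = 1.929101
x=0.470000, y=1.929101:
  k1 = f(0.470000, 1.929101) = -0.261869
  k2 = f(0.705000, 1.867562) = -0.443349
  y ← 1.929101 + 0.47·(-0.443349) = 1.720728
y(0.94) ≈ 1.7207

1.7207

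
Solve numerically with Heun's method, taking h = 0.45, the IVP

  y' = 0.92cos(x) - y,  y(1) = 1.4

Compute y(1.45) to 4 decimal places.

0.9982

Heun: k1 = f(x_n, y_n); k2 = f(x_n + h, y_n + h·k1); y_{n+1} = y_n + (h/2)·(k1 + k2).
x=1.000000, y=1.400000:
  k1 = f(1.000000, 1.400000) = -0.902922
  k2 = f(1.450000, 0.993685) = -0.882823
  y ← 1.400000 + (0.45/2)·(-0.902922 + (-0.882823)) = 0.998207
y(1.45) ≈ 0.9982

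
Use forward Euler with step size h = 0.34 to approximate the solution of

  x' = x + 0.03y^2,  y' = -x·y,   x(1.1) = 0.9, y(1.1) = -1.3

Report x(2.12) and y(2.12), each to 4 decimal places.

Euler on (x,y): x_{n+1} = x_n + h·x', y_{n+1} = y_n + h·y'.
1.100000: (0.900000, -1.300000); f=(0.950700, 1.170000) → (1.223238, -0.902200)
1.440000: (1.223238, -0.902200); f=(1.247657, 1.103605) → (1.647441, -0.526974)
1.780000: (1.647441, -0.526974); f=(1.655772, 0.868159) → (2.210404, -0.231800)
(x(2.12), y(2.12)) ≈ (2.2104, -0.2318)

2.2104, -0.2318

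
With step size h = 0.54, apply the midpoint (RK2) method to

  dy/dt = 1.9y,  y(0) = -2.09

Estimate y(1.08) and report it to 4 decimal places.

Midpoint: k1 = f(t_n, y_n); k2 = f(t_n + h/2, y_n + (h/2)·k1); y_{n+1} = y_n + h·k2.
t=0.000000, y=-2.090000:
  k1 = f(0.000000, -2.090000) = -3.971000
  k2 = f(0.270000, -3.162170) = -6.008123
  y ← -2.090000 + 0.54·(-6.008123) = -5.334386
t=0.540000, y=-5.334386:
  k1 = f(0.540000, -5.334386) = -10.135334
  k2 = f(0.810000, -8.070927) = -15.334761
  y ← -5.334386 + 0.54·(-15.334761) = -13.615157
y(1.08) ≈ -13.6152

-13.6152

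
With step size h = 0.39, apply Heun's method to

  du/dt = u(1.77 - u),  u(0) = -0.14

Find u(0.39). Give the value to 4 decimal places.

-0.2881

Heun: k1 = f(t_n, u_n); k2 = f(t_n + h, u_n + h·k1); u_{n+1} = u_n + (h/2)·(k1 + k2).
t=0.000000, u=-0.140000:
  k1 = f(0.000000, -0.140000) = -0.267400
  k2 = f(0.390000, -0.244286) = -0.492062
  u ← -0.140000 + (0.39/2)·(-0.267400 + (-0.492062)) = -0.288095
u(0.39) ≈ -0.2881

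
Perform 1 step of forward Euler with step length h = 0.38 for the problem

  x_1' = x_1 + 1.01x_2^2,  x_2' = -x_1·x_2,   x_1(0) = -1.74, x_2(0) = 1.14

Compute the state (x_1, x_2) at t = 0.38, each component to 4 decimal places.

-1.9024, 1.8938

Euler on (x_1,x_2): x_1_{n+1} = x_1_n + h·x_1', x_2_{n+1} = x_2_n + h·x_2'.
0.000000: (-1.740000, 1.140000); f=(-0.427404, 1.983600) → (-1.902414, 1.893768)
(x_1(0.38), x_2(0.38)) ≈ (-1.9024, 1.8938)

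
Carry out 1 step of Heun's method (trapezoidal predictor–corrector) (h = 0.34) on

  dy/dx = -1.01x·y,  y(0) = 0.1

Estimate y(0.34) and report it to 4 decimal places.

Heun: k1 = f(x_n, y_n); k2 = f(x_n + h, y_n + h·k1); y_{n+1} = y_n + (h/2)·(k1 + k2).
x=0.000000, y=0.100000:
  k1 = f(0.000000, 0.100000) = 0.000000
  k2 = f(0.340000, 0.100000) = -0.034340
  y ← 0.100000 + (0.34/2)·(0.000000 + (-0.034340)) = 0.094162
y(0.34) ≈ 0.0942

0.0942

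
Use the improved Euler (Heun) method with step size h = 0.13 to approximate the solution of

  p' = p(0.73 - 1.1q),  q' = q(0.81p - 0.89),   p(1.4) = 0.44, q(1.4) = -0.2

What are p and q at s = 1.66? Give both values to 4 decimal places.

0.5609, -0.1762

Heun on (p,q): k1 = f(s_n, state_n); k2 = f(s_n + h, state_n + h·k1); state_{n+1} = state_n + (h/2)·(k1 + k2).
1.400000: (0.440000, -0.200000)
  k1 = (0.418000, 0.106720)
  predictor → (0.494340, -0.186126)
  k2 = (0.462079, 0.091125)
  → (0.497205, -0.187140)
1.530000: (0.497205, -0.187140)
  k1 = (0.465311, 0.091187)
  predictor → (0.557696, -0.175286)
  k2 = (0.514650, 0.076822)
  → (0.560903, -0.176220)
(p(1.66), q(1.66)) ≈ (0.5609, -0.1762)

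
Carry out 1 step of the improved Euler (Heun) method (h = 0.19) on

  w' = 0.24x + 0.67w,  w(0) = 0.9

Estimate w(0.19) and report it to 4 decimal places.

Heun: k1 = f(x_n, w_n); k2 = f(x_n + h, w_n + h·k1); w_{n+1} = w_n + (h/2)·(k1 + k2).
x=0.000000, w=0.900000:
  k1 = f(0.000000, 0.900000) = 0.603000
  k2 = f(0.190000, 1.014570) = 0.725362
  w ← 0.900000 + (0.19/2)·(0.603000 + 0.725362) = 1.026194
w(0.19) ≈ 1.0262

1.0262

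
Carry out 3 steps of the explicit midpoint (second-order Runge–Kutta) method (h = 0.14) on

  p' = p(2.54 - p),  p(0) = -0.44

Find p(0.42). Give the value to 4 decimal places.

-1.7663

Midpoint: k1 = f(t_n, p_n); k2 = f(t_n + h/2, p_n + (h/2)·k1); p_{n+1} = p_n + h·k2.
t=0.000000, p=-0.440000:
  k1 = f(0.000000, -0.440000) = -1.311200
  k2 = f(0.070000, -0.531784) = -1.633526
  p ← -0.440000 + 0.14·(-1.633526) = -0.668694
t=0.140000, p=-0.668694:
  k1 = f(0.140000, -0.668694) = -2.145633
  k2 = f(0.210000, -0.818888) = -2.750553
  p ← -0.668694 + 0.14·(-2.750553) = -1.053771
t=0.280000, p=-1.053771:
  k1 = f(0.280000, -1.053771) = -3.787011
  k2 = f(0.350000, -1.318862) = -5.089305
  p ← -1.053771 + 0.14·(-5.089305) = -1.766274
p(0.42) ≈ -1.7663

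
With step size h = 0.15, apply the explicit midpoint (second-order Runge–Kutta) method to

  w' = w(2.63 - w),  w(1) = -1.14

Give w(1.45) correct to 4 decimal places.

Midpoint: k1 = f(t_n, w_n); k2 = f(t_n + h/2, w_n + (h/2)·k1); w_{n+1} = w_n + h·k2.
t=1.000000, w=-1.140000:
  k1 = f(1.000000, -1.140000) = -4.297800
  k2 = f(1.075000, -1.462335) = -5.984365
  w ← -1.140000 + 0.15·(-5.984365) = -2.037655
t=1.150000, w=-2.037655:
  k1 = f(1.150000, -2.037655) = -9.511069
  k2 = f(1.225000, -2.750985) = -14.803008
  w ← -2.037655 + 0.15·(-14.803008) = -4.258106
t=1.300000, w=-4.258106:
  k1 = f(1.300000, -4.258106) = -29.330284
  k2 = f(1.375000, -6.457877) = -58.688395
  w ← -4.258106 + 0.15·(-58.688395) = -13.061365
w(1.45) ≈ -13.0614

-13.0614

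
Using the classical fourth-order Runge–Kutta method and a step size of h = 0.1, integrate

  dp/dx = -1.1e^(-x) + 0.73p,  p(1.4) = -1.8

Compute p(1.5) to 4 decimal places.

RK4: k1 = f(x_n, p_n); k2 = f(x_n + h/2, p_n + (h/2)·k1); k3 = f(x_n + h/2, p_n + (h/2)·k2); k4 = f(x_n + h, p_n + h·k3); p_{n+1} = p_n + (h/6)·(k1 + 2k2 + 2k3 + k4).
x=1.400000, p=-1.800000:
  k1 = f(1.400000, -1.800000) = -1.585257
  k2 = f(1.450000, -1.879263) = -1.629889
  k3 = f(1.450000, -1.881494) = -1.631518
  k4 = f(1.500000, -1.963152) = -1.678544
  p ← -1.800000 + (0.1/6)·(k1 + 2k2 + 2k3 + k4) = -1.963110
p(1.5) ≈ -1.9631

-1.9631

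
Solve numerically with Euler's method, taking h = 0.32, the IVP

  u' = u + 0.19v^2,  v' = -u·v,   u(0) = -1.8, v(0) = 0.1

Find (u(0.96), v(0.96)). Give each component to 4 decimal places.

-4.1322, 0.5556

Euler on (u,v): u_{n+1} = u_n + h·u', v_{n+1} = v_n + h·v'.
0.000000: (-1.800000, 0.100000); f=(-1.798100, 0.180000) → (-2.375392, 0.157600)
0.320000: (-2.375392, 0.157600); f=(-2.370673, 0.374362) → (-3.134007, 0.277396)
0.640000: (-3.134007, 0.277396); f=(-3.119387, 0.869360) → (-4.132211, 0.555591)
(u(0.96), v(0.96)) ≈ (-4.1322, 0.5556)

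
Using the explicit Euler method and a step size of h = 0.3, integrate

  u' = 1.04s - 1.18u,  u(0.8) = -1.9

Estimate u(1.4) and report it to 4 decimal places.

Euler: u_{n+1} = u_n + h·f(s_n, u_n).
s=0.800000, u=-1.900000: f=3.074000 → u ← -1.900000 + 0.3·3.074000 = -0.977800
s=1.100000, u=-0.977800: f=2.297804 → u ← -0.977800 + 0.3·2.297804 = -0.288459
u(1.4) ≈ -0.2885

-0.2885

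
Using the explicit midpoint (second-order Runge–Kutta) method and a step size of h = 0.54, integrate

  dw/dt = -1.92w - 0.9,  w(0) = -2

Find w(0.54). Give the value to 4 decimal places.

Midpoint: k1 = f(t_n, w_n); k2 = f(t_n + h/2, w_n + (h/2)·k1); w_{n+1} = w_n + h·k2.
t=0.000000, w=-2.000000:
  k1 = f(0.000000, -2.000000) = 2.940000
  k2 = f(0.270000, -1.206200) = 1.415904
  w ← -2.000000 + 0.54·1.415904 = -1.235412
w(0.54) ≈ -1.2354

-1.2354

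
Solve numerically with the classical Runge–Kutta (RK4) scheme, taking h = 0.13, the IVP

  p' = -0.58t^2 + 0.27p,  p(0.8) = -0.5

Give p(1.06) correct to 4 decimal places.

-0.6719

RK4: k1 = f(t_n, p_n); k2 = f(t_n + h/2, p_n + (h/2)·k1); k3 = f(t_n + h/2, p_n + (h/2)·k2); k4 = f(t_n + h, p_n + h·k3); p_{n+1} = p_n + (h/6)·(k1 + 2k2 + 2k3 + k4).
t=0.800000, p=-0.500000:
  k1 = f(0.800000, -0.500000) = -0.506200
  k2 = f(0.865000, -0.532903) = -0.577854
  k3 = f(0.865000, -0.537561) = -0.579112
  k4 = f(0.930000, -0.575285) = -0.656969
  p ← -0.500000 + (0.13/6)·(k1 + 2k2 + 2k3 + k4) = -0.575337
t=0.930000, p=-0.575337:
  k1 = f(0.930000, -0.575337) = -0.656983
  k2 = f(0.995000, -0.618041) = -0.741086
  k3 = f(0.995000, -0.623508) = -0.742562
  k4 = f(1.060000, -0.671870) = -0.833093
  p ← -0.575337 + (0.13/6)·(k1 + 2k2 + 2k3 + k4) = -0.671914
p(1.06) ≈ -0.6719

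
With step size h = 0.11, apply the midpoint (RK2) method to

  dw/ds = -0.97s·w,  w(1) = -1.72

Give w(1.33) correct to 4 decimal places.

-1.1844

Midpoint: k1 = f(s_n, w_n); k2 = f(s_n + h/2, w_n + (h/2)·k1); w_{n+1} = w_n + h·k2.
s=1.000000, w=-1.720000:
  k1 = f(1.000000, -1.720000) = 1.668400
  k2 = f(1.055000, -1.628238) = 1.666257
  w ← -1.720000 + 0.11·1.666257 = -1.536712
s=1.110000, w=-1.536712:
  k1 = f(1.110000, -1.536712) = 1.654577
  k2 = f(1.165000, -1.445710) = 1.633725
  w ← -1.536712 + 0.11·1.633725 = -1.357002
s=1.220000, w=-1.357002:
  k1 = f(1.220000, -1.357002) = 1.605876
  k2 = f(1.275000, -1.268679) = 1.569039
  w ← -1.357002 + 0.11·1.569039 = -1.184408
w(1.33) ≈ -1.1844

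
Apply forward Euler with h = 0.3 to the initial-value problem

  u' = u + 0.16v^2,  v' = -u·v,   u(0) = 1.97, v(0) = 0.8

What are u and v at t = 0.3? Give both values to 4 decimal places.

Euler on (u,v): u_{n+1} = u_n + h·u', v_{n+1} = v_n + h·v'.
0.000000: (1.970000, 0.800000); f=(2.072400, -1.576000) → (2.591720, 0.327200)
(u(0.3), v(0.3)) ≈ (2.5917, 0.3272)

2.5917, 0.3272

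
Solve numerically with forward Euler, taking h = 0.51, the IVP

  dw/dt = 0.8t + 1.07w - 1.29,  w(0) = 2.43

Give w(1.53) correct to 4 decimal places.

6.4650

Euler: w_{n+1} = w_n + h·f(t_n, w_n).
t=0.000000, w=2.430000: f=1.310100 → w ← 2.430000 + 0.51·1.310100 = 3.098151
t=0.510000, w=3.098151: f=2.433022 → w ← 3.098151 + 0.51·2.433022 = 4.338992
t=1.020000, w=4.338992: f=4.168721 → w ← 4.338992 + 0.51·4.168721 = 6.465040
w(1.53) ≈ 6.4650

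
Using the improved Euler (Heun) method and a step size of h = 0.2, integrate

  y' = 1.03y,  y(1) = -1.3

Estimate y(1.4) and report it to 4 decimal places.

-1.9579

Heun: k1 = f(s_n, y_n); k2 = f(s_n + h, y_n + h·k1); y_{n+1} = y_n + (h/2)·(k1 + k2).
s=1.000000, y=-1.300000:
  k1 = f(1.000000, -1.300000) = -1.339000
  k2 = f(1.200000, -1.567800) = -1.614834
  y ← -1.300000 + (0.2/2)·(-1.339000 + (-1.614834)) = -1.595383
s=1.200000, y=-1.595383:
  k1 = f(1.200000, -1.595383) = -1.643245
  k2 = f(1.400000, -1.924032) = -1.981753
  y ← -1.595383 + (0.2/2)·(-1.643245 + (-1.981753)) = -1.957883
y(1.4) ≈ -1.9579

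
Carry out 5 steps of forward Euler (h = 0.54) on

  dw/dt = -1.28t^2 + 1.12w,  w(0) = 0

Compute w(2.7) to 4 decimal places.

Euler: w_{n+1} = w_n + h·f(t_n, w_n).
t=0.000000, w=0.000000: f=0.000000 → w ← 0.000000 + 0.54·0.000000 = 0.000000
t=0.540000, w=0.000000: f=-0.373248 → w ← 0.000000 + 0.54·(-0.373248) = -0.201554
t=1.080000, w=-0.201554: f=-1.718732 → w ← -0.201554 + 0.54·(-1.718732) = -1.129669
t=1.620000, w=-1.129669: f=-4.624462 → w ← -1.129669 + 0.54·(-4.624462) = -3.626879
t=2.160000, w=-3.626879: f=-10.034072 → w ← -3.626879 + 0.54·(-10.034072) = -9.045278
w(2.7) ≈ -9.0453

-9.0453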